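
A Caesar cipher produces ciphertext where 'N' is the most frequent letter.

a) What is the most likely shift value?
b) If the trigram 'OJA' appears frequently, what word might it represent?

Step 1: In English, 'E' is the most frequent letter (12.7%).
Step 2: The most frequent ciphertext letter is 'N' (position 13).
Step 3: Shift = (13 - 4) mod 26 = 9.
Step 4: Decrypt 'OJA' by shifting back 9:
  O -> F
  J -> A
  A -> R
Step 5: 'OJA' decrypts to 'FAR'.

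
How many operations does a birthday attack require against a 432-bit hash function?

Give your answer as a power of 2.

Step 1: The birthday paradox gives collision probability ~50% after sqrt(2^n) = 2^(n/2) hashes.
Step 2: For 432-bit output: 2^(432/2) = 2^216.
Step 3: Approximately 2^216 hash computations needed.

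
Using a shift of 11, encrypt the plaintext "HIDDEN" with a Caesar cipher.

Step 1: For each letter, shift forward by 11 positions (mod 26).
  H (position 7) -> position (7+11) mod 26 = 18 -> S
  I (position 8) -> position (8+11) mod 26 = 19 -> T
  D (position 3) -> position (3+11) mod 26 = 14 -> O
  D (position 3) -> position (3+11) mod 26 = 14 -> O
  E (position 4) -> position (4+11) mod 26 = 15 -> P
  N (position 13) -> position (13+11) mod 26 = 24 -> Y
Result: STOOPY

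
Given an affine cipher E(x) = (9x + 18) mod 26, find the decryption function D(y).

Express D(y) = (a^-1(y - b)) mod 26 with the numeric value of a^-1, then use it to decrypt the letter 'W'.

Step 1: Find a^-1, the modular inverse of 9 mod 26.
Step 2: We need 9 * a^-1 = 1 (mod 26).
Step 3: 9 * 3 = 27 = 1 * 26 + 1, so a^-1 = 3.
Step 4: D(y) = 3(y - 18) mod 26.
Step 5: Apply to 'W' (y = 22): D(22) = 3 * (22 - 18) mod 26 = 3 * 4 mod 26 = 12 -> 'M'.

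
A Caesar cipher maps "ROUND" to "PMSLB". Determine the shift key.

Step 1: Compare first letters: R (position 17) -> P (position 15).
Step 2: Shift = (15 - 17) mod 26 = 24.
The shift value is 24.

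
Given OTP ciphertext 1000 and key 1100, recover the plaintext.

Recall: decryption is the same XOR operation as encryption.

Step 1: XOR ciphertext with key:
  Ciphertext: 1000
  Key:        1100
  XOR:        0100
Step 2: Plaintext = 0100 = 4 in decimal.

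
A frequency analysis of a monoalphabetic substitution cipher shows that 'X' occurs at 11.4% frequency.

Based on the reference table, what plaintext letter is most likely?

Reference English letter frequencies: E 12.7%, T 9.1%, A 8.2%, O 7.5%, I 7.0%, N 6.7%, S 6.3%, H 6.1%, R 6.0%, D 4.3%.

Step 1: The observed frequency is 11.4%.
Step 2: Compare with English frequencies:
  E: 12.7% (difference: 1.3%) <-- closest
  T: 9.1% (difference: 2.3%)
  A: 8.2% (difference: 3.2%)
  O: 7.5% (difference: 3.9%)
  I: 7.0% (difference: 4.4%)
  N: 6.7% (difference: 4.7%)
  S: 6.3% (difference: 5.1%)
  H: 6.1% (difference: 5.3%)
  R: 6.0% (difference: 5.4%)
  D: 4.3% (difference: 7.1%)
Step 3: 'X' most likely represents 'E' (frequency 12.7%).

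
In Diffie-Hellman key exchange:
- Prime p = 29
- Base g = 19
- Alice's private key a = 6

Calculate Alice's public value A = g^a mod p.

Step 1: A = g^a mod p = 19^6 mod 29.
  19^1 mod 29 = 19
  19^2 mod 29 = (19 * 19) mod 29 = 13
  19^3 mod 29 = (13 * 19) mod 29 = 15
  19^4 mod 29 = (15 * 19) mod 29 = 24
  19^5 mod 29 = (24 * 19) mod 29 = 21
  19^6 mod 29 = (21 * 19) mod 29 = 22
Result: A = 22.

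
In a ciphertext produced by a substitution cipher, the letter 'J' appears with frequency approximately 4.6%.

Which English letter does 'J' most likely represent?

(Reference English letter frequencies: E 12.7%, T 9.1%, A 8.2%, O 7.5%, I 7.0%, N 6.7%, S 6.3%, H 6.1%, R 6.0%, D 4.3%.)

Step 1: The observed frequency is 4.6%.
Step 2: Compare with English frequencies:
  E: 12.7% (difference: 8.1%)
  T: 9.1% (difference: 4.5%)
  A: 8.2% (difference: 3.6%)
  O: 7.5% (difference: 2.9%)
  I: 7.0% (difference: 2.4%)
  N: 6.7% (difference: 2.1%)
  S: 6.3% (difference: 1.7%)
  H: 6.1% (difference: 1.5%)
  R: 6.0% (difference: 1.4%)
  D: 4.3% (difference: 0.3%) <-- closest
Step 3: 'J' most likely represents 'D' (frequency 4.3%).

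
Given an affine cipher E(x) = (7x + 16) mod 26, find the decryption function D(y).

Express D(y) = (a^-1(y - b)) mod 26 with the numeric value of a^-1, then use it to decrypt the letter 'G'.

Step 1: Find a^-1, the modular inverse of 7 mod 26.
Step 2: We need 7 * a^-1 = 1 (mod 26).
Step 3: 7 * 15 = 105 = 4 * 26 + 1, so a^-1 = 15.
Step 4: D(y) = 15(y - 16) mod 26.
Step 5: Apply to 'G' (y = 6): D(6) = 15 * (6 - 16) mod 26 = 15 * -10 mod 26 = 6 -> 'G'.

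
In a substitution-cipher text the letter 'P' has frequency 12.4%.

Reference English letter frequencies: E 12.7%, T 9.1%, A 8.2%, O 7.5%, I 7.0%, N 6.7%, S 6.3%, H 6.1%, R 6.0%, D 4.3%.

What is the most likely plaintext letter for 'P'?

Step 1: The observed frequency is 12.4%.
Step 2: Compare with English frequencies:
  E: 12.7% (difference: 0.3%) <-- closest
  T: 9.1% (difference: 3.3%)
  A: 8.2% (difference: 4.2%)
  O: 7.5% (difference: 4.9%)
  I: 7.0% (difference: 5.4%)
  N: 6.7% (difference: 5.7%)
  S: 6.3% (difference: 6.1%)
  H: 6.1% (difference: 6.3%)
  R: 6.0% (difference: 6.4%)
  D: 4.3% (difference: 8.1%)
Step 3: 'P' most likely represents 'E' (frequency 12.7%).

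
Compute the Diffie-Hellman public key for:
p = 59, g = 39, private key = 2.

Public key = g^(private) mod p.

Step 1: A = g^a mod p = 39^2 mod 59.
  39^1 mod 59 = 39
  39^2 mod 59 = (39 * 39) mod 59 = 46
Result: A = 46.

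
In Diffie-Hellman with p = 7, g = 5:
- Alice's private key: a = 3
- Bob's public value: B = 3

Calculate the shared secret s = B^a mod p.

Step 1: s = B^a mod p = 3^3 mod 7.
  3^1 mod 7 = 3
  3^2 mod 7 = (3 * 3) mod 7 = 2
  3^3 mod 7 = (2 * 3) mod 7 = 6
Result: shared secret = 6.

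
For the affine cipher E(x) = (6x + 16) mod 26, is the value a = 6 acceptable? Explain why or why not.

Step 1: Compute gcd(6, 26).
Step 2: gcd(6, 26) = 2.
Since gcd = 2 != 1, 6 shares a common factor with 26, so it cannot be used.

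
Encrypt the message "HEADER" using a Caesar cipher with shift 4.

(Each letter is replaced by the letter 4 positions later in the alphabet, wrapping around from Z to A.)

Step 1: For each letter, shift forward by 4 positions (mod 26).
  H (position 7) -> position (7+4) mod 26 = 11 -> L
  E (position 4) -> position (4+4) mod 26 = 8 -> I
  A (position 0) -> position (0+4) mod 26 = 4 -> E
  D (position 3) -> position (3+4) mod 26 = 7 -> H
  E (position 4) -> position (4+4) mod 26 = 8 -> I
  R (position 17) -> position (17+4) mod 26 = 21 -> V
Result: LIEHIV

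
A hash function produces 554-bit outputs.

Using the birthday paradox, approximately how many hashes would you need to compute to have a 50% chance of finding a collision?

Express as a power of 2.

Step 1: The birthday paradox gives collision probability ~50% after sqrt(2^n) = 2^(n/2) hashes.
Step 2: For 554-bit output: 2^(554/2) = 2^277.
Step 3: Approximately 2^277 hash computations needed.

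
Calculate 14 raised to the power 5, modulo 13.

Step 1: Compute 14^5 mod 13 step by step, reducing modulo 13 at each step.
  14^1 mod 13 = 1
  14^2 mod 13 = (1 * 14) mod 13 = 1
  14^3 mod 13 = (1 * 14) mod 13 = 1
  14^4 mod 13 = (1 * 14) mod 13 = 1
  14^5 mod 13 = (1 * 14) mod 13 = 1
Step 2: Result = 1.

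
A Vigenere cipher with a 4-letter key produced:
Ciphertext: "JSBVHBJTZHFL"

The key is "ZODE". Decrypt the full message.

Step 1: Key 'ZODE' has length 4. Extended key: ZODEZODEZODE
Step 2: Decrypt each position:
  J(9) - Z(25) = 10 = K
  S(18) - O(14) = 4 = E
  B(1) - D(3) = 24 = Y
  V(21) - E(4) = 17 = R
  H(7) - Z(25) = 8 = I
  B(1) - O(14) = 13 = N
  J(9) - D(3) = 6 = G
  T(19) - E(4) = 15 = P
  Z(25) - Z(25) = 0 = A
  H(7) - O(14) = 19 = T
  F(5) - D(3) = 2 = C
  L(11) - E(4) = 7 = H
Plaintext: KEYRINGPATCH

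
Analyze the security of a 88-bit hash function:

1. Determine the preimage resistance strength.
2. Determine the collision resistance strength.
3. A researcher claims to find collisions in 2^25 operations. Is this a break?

Step 1: Preimage resistance requires brute-force of 2^88 operations.
Step 2: Collision resistance (birthday bound) = 2^(88/2) = 2^44.
Step 3: The claimed attack costs 2^25 operations.
Step 4: Since 2^25 < 2^44, the claimed attack beats the generic birthday bound, so collision resistance is broken.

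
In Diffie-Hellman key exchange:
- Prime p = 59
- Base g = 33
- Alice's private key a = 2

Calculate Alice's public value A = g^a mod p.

Step 1: A = g^a mod p = 33^2 mod 59.
  33^1 mod 59 = 33
  33^2 mod 59 = (33 * 33) mod 59 = 27
Result: A = 27.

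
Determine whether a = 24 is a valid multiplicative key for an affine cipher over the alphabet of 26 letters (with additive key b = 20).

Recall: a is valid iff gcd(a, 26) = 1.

Step 1: Compute gcd(24, 26).
Step 2: gcd(24, 26) = 2.
Since gcd = 2 != 1, 24 shares a common factor with 26, so it cannot be used.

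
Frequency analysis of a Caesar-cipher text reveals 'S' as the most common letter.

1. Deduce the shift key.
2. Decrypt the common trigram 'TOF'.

Step 1: In English, 'E' is the most frequent letter (12.7%).
Step 2: The most frequent ciphertext letter is 'S' (position 18).
Step 3: Shift = (18 - 4) mod 26 = 14.
Step 4: Decrypt 'TOF' by shifting back 14:
  T -> F
  O -> A
  F -> R
Step 5: 'TOF' decrypts to 'FAR'.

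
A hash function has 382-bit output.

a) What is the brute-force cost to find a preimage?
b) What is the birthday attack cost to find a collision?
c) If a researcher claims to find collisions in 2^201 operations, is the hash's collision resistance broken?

Step 1: Preimage resistance requires brute-force of 2^382 operations.
Step 2: Collision resistance (birthday bound) = 2^(382/2) = 2^191.
Step 3: The claimed attack costs 2^201 operations.
Step 4: Since 2^201 >= 2^191, the claimed attack is no faster than the generic birthday attack, so this does not break collision resistance.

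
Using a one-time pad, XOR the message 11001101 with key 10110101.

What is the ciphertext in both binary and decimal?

Step 1: Write out the XOR operation bit by bit:
  Message: 11001101
  Key:     10110101
  XOR:     01111000
Step 2: Convert to decimal: 01111000 = 120.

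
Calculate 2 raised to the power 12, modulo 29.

Step 1: Compute 2^12 mod 29 step by step, reducing modulo 29 at each step.
  2^1 mod 29 = 2
  2^2 mod 29 = (2 * 2) mod 29 = 4
  2^3 mod 29 = (4 * 2) mod 29 = 8
  2^4 mod 29 = (8 * 2) mod 29 = 16
  2^5 mod 29 = (16 * 2) mod 29 = 3
  2^6 mod 29 = (3 * 2) mod 29 = 6
  2^7 mod 29 = (6 * 2) mod 29 = 12
  2^8 mod 29 = (12 * 2) mod 29 = 24
  2^9 mod 29 = (24 * 2) mod 29 = 19
  2^10 mod 29 = (19 * 2) mod 29 = 9
  2^11 mod 29 = (9 * 2) mod 29 = 18
  2^12 mod 29 = (18 * 2) mod 29 = 7
Step 2: Result = 7.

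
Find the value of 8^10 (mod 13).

Step 1: Compute 8^10 mod 13 step by step, reducing modulo 13 at each step.
  8^1 mod 13 = 8
  8^2 mod 13 = (8 * 8) mod 13 = 12
  8^3 mod 13 = (12 * 8) mod 13 = 5
  8^4 mod 13 = (5 * 8) mod 13 = 1
  8^5 mod 13 = (1 * 8) mod 13 = 8
  8^6 mod 13 = (8 * 8) mod 13 = 12
  8^7 mod 13 = (12 * 8) mod 13 = 5
  8^8 mod 13 = (5 * 8) mod 13 = 1
  8^9 mod 13 = (1 * 8) mod 13 = 8
  8^10 mod 13 = (8 * 8) mod 13 = 12
Step 2: Result = 12.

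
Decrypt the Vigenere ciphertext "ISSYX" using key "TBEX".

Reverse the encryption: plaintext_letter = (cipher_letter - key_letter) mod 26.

Step 1: Extend key: TBEXT
Step 2: Decrypt each letter (c - k) mod 26:
  I(8) - T(19) = (8-19) mod 26 = 15 = P
  S(18) - B(1) = (18-1) mod 26 = 17 = R
  S(18) - E(4) = (18-4) mod 26 = 14 = O
  Y(24) - X(23) = (24-23) mod 26 = 1 = B
  X(23) - T(19) = (23-19) mod 26 = 4 = E
Plaintext: PROBE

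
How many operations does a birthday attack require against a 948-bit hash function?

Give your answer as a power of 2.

Step 1: The birthday paradox gives collision probability ~50% after sqrt(2^n) = 2^(n/2) hashes.
Step 2: For 948-bit output: 2^(948/2) = 2^474.
Step 3: Approximately 2^474 hash computations needed.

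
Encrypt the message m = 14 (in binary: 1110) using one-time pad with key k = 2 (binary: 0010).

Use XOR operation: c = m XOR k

Step 1: Write out the XOR operation bit by bit:
  Message: 1110
  Key:     0010
  XOR:     1100
Step 2: Convert to decimal: 1100 = 12.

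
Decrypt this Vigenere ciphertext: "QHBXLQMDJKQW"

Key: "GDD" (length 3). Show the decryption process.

Step 1: Key 'GDD' has length 3. Extended key: GDDGDDGDDGDD
Step 2: Decrypt each position:
  Q(16) - G(6) = 10 = K
  H(7) - D(3) = 4 = E
  B(1) - D(3) = 24 = Y
  X(23) - G(6) = 17 = R
  L(11) - D(3) = 8 = I
  Q(16) - D(3) = 13 = N
  M(12) - G(6) = 6 = G
  D(3) - D(3) = 0 = A
  J(9) - D(3) = 6 = G
  K(10) - G(6) = 4 = E
  Q(16) - D(3) = 13 = N
  W(22) - D(3) = 19 = T
Plaintext: KEYRINGAGENT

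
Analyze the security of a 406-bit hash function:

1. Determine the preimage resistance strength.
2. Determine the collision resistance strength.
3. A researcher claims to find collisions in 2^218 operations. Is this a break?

Step 1: Preimage resistance requires brute-force of 2^406 operations.
Step 2: Collision resistance (birthday bound) = 2^(406/2) = 2^203.
Step 3: The claimed attack costs 2^218 operations.
Step 4: Since 2^218 >= 2^203, the claimed attack is no faster than the generic birthday attack, so this does not break collision resistance.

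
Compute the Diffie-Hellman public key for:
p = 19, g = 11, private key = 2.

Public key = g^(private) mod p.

Step 1: A = g^a mod p = 11^2 mod 19.
  11^1 mod 19 = 11
  11^2 mod 19 = (11 * 11) mod 19 = 7
Result: A = 7.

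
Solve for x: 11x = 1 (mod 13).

Step 1: We need x such that 11 * x = 1 (mod 13).
Step 2: Using the extended Euclidean algorithm or trial:
  11 * 6 = 66 = 5 * 13 + 1.
Step 3: Since 66 mod 13 = 1, the inverse is x = 6.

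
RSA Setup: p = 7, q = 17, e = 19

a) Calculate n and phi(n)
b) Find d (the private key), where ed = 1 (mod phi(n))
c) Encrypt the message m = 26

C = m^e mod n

Step 1: n = 7 * 17 = 119.
Step 2: phi(n) = (7-1)(17-1) = 6 * 16 = 96.
Step 3: Find d = 19^(-1) mod 96 = 91.
  Verify: 19 * 91 = 1729 = 1 (mod 96).
Step 4: C = 26^19 mod 119 = 117.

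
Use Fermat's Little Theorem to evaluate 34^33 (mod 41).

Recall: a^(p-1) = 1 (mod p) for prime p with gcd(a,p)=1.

Step 1: Since 41 is prime, by Fermat's Little Theorem: 34^40 = 1 (mod 41).
Step 2: Reduce exponent: 33 mod 40 = 33.
Step 3: So 34^33 = 34^33 (mod 41).
Step 4: 34^33 mod 41 = 12.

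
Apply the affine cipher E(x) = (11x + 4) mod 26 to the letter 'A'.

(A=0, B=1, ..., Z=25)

Step 1: Convert 'A' to number: x = 0.
Step 2: E(0) = (11 * 0 + 4) mod 26 = 4 mod 26 = 4.
Step 3: Convert 4 back to letter: E.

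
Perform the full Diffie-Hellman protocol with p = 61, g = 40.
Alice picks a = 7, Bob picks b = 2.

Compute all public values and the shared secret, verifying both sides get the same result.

Step 1: A = g^a mod p = 40^7 mod 61 = 21.
Step 2: B = g^b mod p = 40^2 mod 61 = 14.
Step 3: Alice computes s = B^a mod p = 14^7 mod 61 = 14.
Step 4: Bob computes s = A^b mod p = 21^2 mod 61 = 14.
Both sides agree: shared secret = 14.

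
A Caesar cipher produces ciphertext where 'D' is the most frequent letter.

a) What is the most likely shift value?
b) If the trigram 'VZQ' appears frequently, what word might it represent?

Step 1: In English, 'E' is the most frequent letter (12.7%).
Step 2: The most frequent ciphertext letter is 'D' (position 3).
Step 3: Shift = (3 - 4) mod 26 = 25.
Step 4: Decrypt 'VZQ' by shifting back 25:
  V -> W
  Z -> A
  Q -> R
Step 5: 'VZQ' decrypts to 'WAR'.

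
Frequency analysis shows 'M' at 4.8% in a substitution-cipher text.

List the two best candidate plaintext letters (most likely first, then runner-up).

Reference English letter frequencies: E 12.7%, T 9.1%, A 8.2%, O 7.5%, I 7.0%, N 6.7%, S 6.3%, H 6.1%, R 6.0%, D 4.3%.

Step 1: Observed frequency of 'M' is 4.8%.
Step 2: Compute distances to each reference frequency and sort:
  D (4.3%): difference = 0.5% <-- BEST
  R (6.0%): difference = 1.2% <-- RUNNER-UP
  H (6.1%): difference = 1.3%
  S (6.3%): difference = 1.5%
  N (6.7%): difference = 1.9%
Step 3: Most likely is 'D' (4.3%, diff 0.5%); second most likely is 'R' (6.0%, diff 1.2%).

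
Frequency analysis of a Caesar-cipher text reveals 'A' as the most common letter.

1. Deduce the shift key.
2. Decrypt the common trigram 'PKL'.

Step 1: In English, 'E' is the most frequent letter (12.7%).
Step 2: The most frequent ciphertext letter is 'A' (position 0).
Step 3: Shift = (0 - 4) mod 26 = 22.
Step 4: Decrypt 'PKL' by shifting back 22:
  P -> T
  K -> O
  L -> P
Step 5: 'PKL' decrypts to 'TOP'.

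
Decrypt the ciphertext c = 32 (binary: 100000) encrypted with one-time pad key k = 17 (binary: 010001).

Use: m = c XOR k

Step 1: XOR ciphertext with key:
  Ciphertext: 100000
  Key:        010001
  XOR:        110001
Step 2: Plaintext = 110001 = 49 in decimal.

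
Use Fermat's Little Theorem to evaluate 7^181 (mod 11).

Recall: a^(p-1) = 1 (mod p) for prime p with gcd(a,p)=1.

Step 1: Since 11 is prime, by Fermat's Little Theorem: 7^10 = 1 (mod 11).
Step 2: Reduce exponent: 181 mod 10 = 1.
Step 3: So 7^181 = 7^1 (mod 11).
Step 4: 7^1 mod 11 = 7.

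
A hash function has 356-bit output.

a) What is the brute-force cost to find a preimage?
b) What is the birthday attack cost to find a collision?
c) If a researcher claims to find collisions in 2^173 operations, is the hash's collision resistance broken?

Step 1: Preimage resistance requires brute-force of 2^356 operations.
Step 2: Collision resistance (birthday bound) = 2^(356/2) = 2^178.
Step 3: The claimed attack costs 2^173 operations.
Step 4: Since 2^173 < 2^178, the claimed attack beats the generic birthday bound, so collision resistance is broken.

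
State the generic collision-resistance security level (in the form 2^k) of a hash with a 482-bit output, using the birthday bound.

Step 1: The birthday paradox gives collision probability ~50% after sqrt(2^n) = 2^(n/2) hashes.
Step 2: For 482-bit output: 2^(482/2) = 2^241.
Step 3: Approximately 2^241 hash computations needed.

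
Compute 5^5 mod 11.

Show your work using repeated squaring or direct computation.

Step 1: Compute 5^5 mod 11 step by step, reducing modulo 11 at each step.
  5^1 mod 11 = 5
  5^2 mod 11 = (5 * 5) mod 11 = 3
  5^3 mod 11 = (3 * 5) mod 11 = 4
  5^4 mod 11 = (4 * 5) mod 11 = 9
  5^5 mod 11 = (9 * 5) mod 11 = 1
Step 2: Result = 1.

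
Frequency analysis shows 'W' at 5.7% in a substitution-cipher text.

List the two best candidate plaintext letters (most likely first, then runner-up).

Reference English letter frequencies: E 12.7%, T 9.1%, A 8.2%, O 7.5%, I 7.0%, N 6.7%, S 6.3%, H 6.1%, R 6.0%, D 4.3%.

Step 1: Observed frequency of 'W' is 5.7%.
Step 2: Compute distances to each reference frequency and sort:
  R (6.0%): difference = 0.3% <-- BEST
  H (6.1%): difference = 0.4% <-- RUNNER-UP
  S (6.3%): difference = 0.6%
  N (6.7%): difference = 1.0%
  I (7.0%): difference = 1.3%
Step 3: Most likely is 'R' (6.0%, diff 0.3%); second most likely is 'H' (6.1%, diff 0.4%).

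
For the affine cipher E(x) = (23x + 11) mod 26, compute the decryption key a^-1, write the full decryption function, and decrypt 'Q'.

Step 1: Find a^-1, the modular inverse of 23 mod 26.
Step 2: We need 23 * a^-1 = 1 (mod 26).
Step 3: 23 * 17 = 391 = 15 * 26 + 1, so a^-1 = 17.
Step 4: D(y) = 17(y - 11) mod 26.
Step 5: Apply to 'Q' (y = 16): D(16) = 17 * (16 - 11) mod 26 = 17 * 5 mod 26 = 7 -> 'H'.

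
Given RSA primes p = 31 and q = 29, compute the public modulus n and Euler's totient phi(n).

Step 1: n = p * q = 31 * 29 = 899.
Step 2: phi(n) = (p-1)(q-1) = 30 * 28 = 840.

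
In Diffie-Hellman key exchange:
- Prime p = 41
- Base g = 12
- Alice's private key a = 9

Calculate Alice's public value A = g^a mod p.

Step 1: A = g^a mod p = 12^9 mod 41.
  12^1 mod 41 = 12
  12^2 mod 41 = (12 * 12) mod 41 = 21
  12^3 mod 41 = (21 * 12) mod 41 = 6
  12^4 mod 41 = (6 * 12) mod 41 = 31
  12^5 mod 41 = (31 * 12) mod 41 = 3
  12^6 mod 41 = (3 * 12) mod 41 = 36
  12^7 mod 41 = (36 * 12) mod 41 = 22
  12^8 mod 41 = (22 * 12) mod 41 = 18
  12^9 mod 41 = (18 * 12) mod 41 = 11
Result: A = 11.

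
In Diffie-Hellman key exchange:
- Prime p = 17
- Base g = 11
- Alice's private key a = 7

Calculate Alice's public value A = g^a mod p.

Step 1: A = g^a mod p = 11^7 mod 17.
  11^1 mod 17 = 11
  11^2 mod 17 = (11 * 11) mod 17 = 2
  11^3 mod 17 = (2 * 11) mod 17 = 5
  11^4 mod 17 = (5 * 11) mod 17 = 4
  11^5 mod 17 = (4 * 11) mod 17 = 10
  11^6 mod 17 = (10 * 11) mod 17 = 8
  11^7 mod 17 = (8 * 11) mod 17 = 3
Result: A = 3.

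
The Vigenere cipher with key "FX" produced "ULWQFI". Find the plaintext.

Step 1: Extend key: FXFXFX
Step 2: Decrypt each letter (c - k) mod 26:
  U(20) - F(5) = (20-5) mod 26 = 15 = P
  L(11) - X(23) = (11-23) mod 26 = 14 = O
  W(22) - F(5) = (22-5) mod 26 = 17 = R
  Q(16) - X(23) = (16-23) mod 26 = 19 = T
  F(5) - F(5) = (5-5) mod 26 = 0 = A
  I(8) - X(23) = (8-23) mod 26 = 11 = L
Plaintext: PORTAL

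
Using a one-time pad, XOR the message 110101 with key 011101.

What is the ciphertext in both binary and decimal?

Step 1: Write out the XOR operation bit by bit:
  Message: 110101
  Key:     011101
  XOR:     101000
Step 2: Convert to decimal: 101000 = 40.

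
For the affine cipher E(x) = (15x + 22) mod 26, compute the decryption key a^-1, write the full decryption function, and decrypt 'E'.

Step 1: Find a^-1, the modular inverse of 15 mod 26.
Step 2: We need 15 * a^-1 = 1 (mod 26).
Step 3: 15 * 7 = 105 = 4 * 26 + 1, so a^-1 = 7.
Step 4: D(y) = 7(y - 22) mod 26.
Step 5: Apply to 'E' (y = 4): D(4) = 7 * (4 - 22) mod 26 = 7 * -18 mod 26 = 4 -> 'E'.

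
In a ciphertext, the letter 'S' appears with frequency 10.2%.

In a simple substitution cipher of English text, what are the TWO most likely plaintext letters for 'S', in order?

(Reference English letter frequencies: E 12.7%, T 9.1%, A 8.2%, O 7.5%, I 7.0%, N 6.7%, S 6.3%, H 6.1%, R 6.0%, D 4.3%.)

Step 1: Observed frequency of 'S' is 10.2%.
Step 2: Compute distances to each reference frequency and sort:
  T (9.1%): difference = 1.1% <-- BEST
  A (8.2%): difference = 2.0% <-- RUNNER-UP
  E (12.7%): difference = 2.5%
  O (7.5%): difference = 2.7%
  I (7.0%): difference = 3.2%
Step 3: Most likely is 'T' (9.1%, diff 1.1%); second most likely is 'A' (8.2%, diff 2.0%).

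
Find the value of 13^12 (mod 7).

Step 1: Compute 13^12 mod 7 step by step, reducing modulo 7 at each step.
  13^1 mod 7 = 6
  13^2 mod 7 = (6 * 13) mod 7 = 1
  13^3 mod 7 = (1 * 13) mod 7 = 6
  13^4 mod 7 = (6 * 13) mod 7 = 1
  13^5 mod 7 = (1 * 13) mod 7 = 6
  13^6 mod 7 = (6 * 13) mod 7 = 1
  13^7 mod 7 = (1 * 13) mod 7 = 6
  13^8 mod 7 = (6 * 13) mod 7 = 1
  13^9 mod 7 = (1 * 13) mod 7 = 6
  13^10 mod 7 = (6 * 13) mod 7 = 1
  13^11 mod 7 = (1 * 13) mod 7 = 6
  13^12 mod 7 = (6 * 13) mod 7 = 1
Step 2: Result = 1.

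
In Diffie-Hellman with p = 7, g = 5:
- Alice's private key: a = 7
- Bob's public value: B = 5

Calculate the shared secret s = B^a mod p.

Step 1: s = B^a mod p = 5^7 mod 7.
  5^1 mod 7 = 5
  5^2 mod 7 = (5 * 5) mod 7 = 4
  5^3 mod 7 = (4 * 5) mod 7 = 6
  5^4 mod 7 = (6 * 5) mod 7 = 2
  5^5 mod 7 = (2 * 5) mod 7 = 3
  5^6 mod 7 = (3 * 5) mod 7 = 1
  5^7 mod 7 = (1 * 5) mod 7 = 5
Result: shared secret = 5.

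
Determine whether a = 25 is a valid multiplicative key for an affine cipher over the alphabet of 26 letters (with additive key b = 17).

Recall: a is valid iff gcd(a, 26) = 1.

Step 1: Compute gcd(25, 26).
Step 2: gcd(25, 26) = 1.
Since gcd = 1, 25 is coprime with 26, so it is a valid key.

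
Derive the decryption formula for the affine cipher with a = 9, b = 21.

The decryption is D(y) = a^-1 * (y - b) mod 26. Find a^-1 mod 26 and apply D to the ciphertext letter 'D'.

Step 1: Find a^-1, the modular inverse of 9 mod 26.
Step 2: We need 9 * a^-1 = 1 (mod 26).
Step 3: 9 * 3 = 27 = 1 * 26 + 1, so a^-1 = 3.
Step 4: D(y) = 3(y - 21) mod 26.
Step 5: Apply to 'D' (y = 3): D(3) = 3 * (3 - 21) mod 26 = 3 * -18 mod 26 = 24 -> 'Y'.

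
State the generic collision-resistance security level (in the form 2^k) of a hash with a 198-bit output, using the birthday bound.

Step 1: The birthday paradox gives collision probability ~50% after sqrt(2^n) = 2^(n/2) hashes.
Step 2: For 198-bit output: 2^(198/2) = 2^99.
Step 3: Approximately 2^99 hash computations needed.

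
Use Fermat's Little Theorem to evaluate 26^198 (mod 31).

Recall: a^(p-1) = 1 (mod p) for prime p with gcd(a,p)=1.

Step 1: Since 31 is prime, by Fermat's Little Theorem: 26^30 = 1 (mod 31).
Step 2: Reduce exponent: 198 mod 30 = 18.
Step 3: So 26^198 = 26^18 (mod 31).
Step 4: 26^18 mod 31 = 1.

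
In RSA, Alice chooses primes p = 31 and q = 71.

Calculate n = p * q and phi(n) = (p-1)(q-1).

Step 1: n = p * q = 31 * 71 = 2201.
Step 2: phi(n) = (p-1)(q-1) = 30 * 70 = 2100.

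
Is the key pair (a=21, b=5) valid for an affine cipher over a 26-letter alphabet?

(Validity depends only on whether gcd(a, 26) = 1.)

Step 1: Compute gcd(21, 26).
Step 2: gcd(21, 26) = 1.
Since gcd = 1, 21 is coprime with 26, so it is a valid key.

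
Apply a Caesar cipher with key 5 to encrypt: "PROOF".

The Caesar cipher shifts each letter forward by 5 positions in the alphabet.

Step 1: For each letter, shift forward by 5 positions (mod 26).
  P (position 15) -> position (15+5) mod 26 = 20 -> U
  R (position 17) -> position (17+5) mod 26 = 22 -> W
  O (position 14) -> position (14+5) mod 26 = 19 -> T
  O (position 14) -> position (14+5) mod 26 = 19 -> T
  F (position 5) -> position (5+5) mod 26 = 10 -> K
Result: UWTTK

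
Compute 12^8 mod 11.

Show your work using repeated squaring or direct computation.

Step 1: Compute 12^8 mod 11 step by step, reducing modulo 11 at each step.
  12^1 mod 11 = 1
  12^2 mod 11 = (1 * 12) mod 11 = 1
  12^3 mod 11 = (1 * 12) mod 11 = 1
  12^4 mod 11 = (1 * 12) mod 11 = 1
  12^5 mod 11 = (1 * 12) mod 11 = 1
  12^6 mod 11 = (1 * 12) mod 11 = 1
  12^7 mod 11 = (1 * 12) mod 11 = 1
  12^8 mod 11 = (1 * 12) mod 11 = 1
Step 2: Result = 1.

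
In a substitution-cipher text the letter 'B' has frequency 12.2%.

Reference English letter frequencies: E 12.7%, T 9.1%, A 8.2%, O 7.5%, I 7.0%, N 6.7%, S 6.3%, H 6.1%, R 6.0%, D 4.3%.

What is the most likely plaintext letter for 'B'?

Step 1: The observed frequency is 12.2%.
Step 2: Compare with English frequencies:
  E: 12.7% (difference: 0.5%) <-- closest
  T: 9.1% (difference: 3.1%)
  A: 8.2% (difference: 4.0%)
  O: 7.5% (difference: 4.7%)
  I: 7.0% (difference: 5.2%)
  N: 6.7% (difference: 5.5%)
  S: 6.3% (difference: 5.9%)
  H: 6.1% (difference: 6.1%)
  R: 6.0% (difference: 6.2%)
  D: 4.3% (difference: 7.9%)
Step 3: 'B' most likely represents 'E' (frequency 12.7%).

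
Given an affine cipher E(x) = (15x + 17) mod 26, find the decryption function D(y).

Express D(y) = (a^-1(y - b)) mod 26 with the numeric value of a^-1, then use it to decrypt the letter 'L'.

Step 1: Find a^-1, the modular inverse of 15 mod 26.
Step 2: We need 15 * a^-1 = 1 (mod 26).
Step 3: 15 * 7 = 105 = 4 * 26 + 1, so a^-1 = 7.
Step 4: D(y) = 7(y - 17) mod 26.
Step 5: Apply to 'L' (y = 11): D(11) = 7 * (11 - 17) mod 26 = 7 * -6 mod 26 = 10 -> 'K'.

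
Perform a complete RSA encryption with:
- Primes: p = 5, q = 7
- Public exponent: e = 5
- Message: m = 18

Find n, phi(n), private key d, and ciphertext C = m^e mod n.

Step 1: n = 5 * 7 = 35.
Step 2: phi(n) = (5-1)(7-1) = 4 * 6 = 24.
Step 3: Find d = 5^(-1) mod 24 = 5.
  Verify: 5 * 5 = 25 = 1 (mod 24).
Step 4: C = 18^5 mod 35 = 23.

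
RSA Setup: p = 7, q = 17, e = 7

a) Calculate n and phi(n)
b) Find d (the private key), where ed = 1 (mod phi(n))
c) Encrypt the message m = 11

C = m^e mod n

Step 1: n = 7 * 17 = 119.
Step 2: phi(n) = (7-1)(17-1) = 6 * 16 = 96.
Step 3: Find d = 7^(-1) mod 96 = 55.
  Verify: 7 * 55 = 385 = 1 (mod 96).
Step 4: C = 11^7 mod 119 = 88.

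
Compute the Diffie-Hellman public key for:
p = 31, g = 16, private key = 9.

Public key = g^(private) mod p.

Step 1: A = g^a mod p = 16^9 mod 31.
  16^1 mod 31 = 16
  16^2 mod 31 = (16 * 16) mod 31 = 8
  16^3 mod 31 = (8 * 16) mod 31 = 4
  16^4 mod 31 = (4 * 16) mod 31 = 2
  16^5 mod 31 = (2 * 16) mod 31 = 1
  16^6 mod 31 = (1 * 16) mod 31 = 16
  16^7 mod 31 = (16 * 16) mod 31 = 8
  16^8 mod 31 = (8 * 16) mod 31 = 4
  16^9 mod 31 = (4 * 16) mod 31 = 2
Result: A = 2.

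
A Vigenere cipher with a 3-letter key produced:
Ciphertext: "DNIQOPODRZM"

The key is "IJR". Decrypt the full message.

Step 1: Key 'IJR' has length 3. Extended key: IJRIJRIJRIJ
Step 2: Decrypt each position:
  D(3) - I(8) = 21 = V
  N(13) - J(9) = 4 = E
  I(8) - R(17) = 17 = R
  Q(16) - I(8) = 8 = I
  O(14) - J(9) = 5 = F
  P(15) - R(17) = 24 = Y
  O(14) - I(8) = 6 = G
  D(3) - J(9) = 20 = U
  R(17) - R(17) = 0 = A
  Z(25) - I(8) = 17 = R
  M(12) - J(9) = 3 = D
Plaintext: VERIFYGUARD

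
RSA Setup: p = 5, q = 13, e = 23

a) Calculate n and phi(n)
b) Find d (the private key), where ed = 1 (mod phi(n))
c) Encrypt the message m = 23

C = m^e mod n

Step 1: n = 5 * 13 = 65.
Step 2: phi(n) = (5-1)(13-1) = 4 * 12 = 48.
Step 3: Find d = 23^(-1) mod 48 = 23.
  Verify: 23 * 23 = 529 = 1 (mod 48).
Step 4: C = 23^23 mod 65 = 17.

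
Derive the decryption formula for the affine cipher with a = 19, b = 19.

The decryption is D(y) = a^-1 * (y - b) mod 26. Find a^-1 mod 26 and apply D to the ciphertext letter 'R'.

Step 1: Find a^-1, the modular inverse of 19 mod 26.
Step 2: We need 19 * a^-1 = 1 (mod 26).
Step 3: 19 * 11 = 209 = 8 * 26 + 1, so a^-1 = 11.
Step 4: D(y) = 11(y - 19) mod 26.
Step 5: Apply to 'R' (y = 17): D(17) = 11 * (17 - 19) mod 26 = 11 * -2 mod 26 = 4 -> 'E'.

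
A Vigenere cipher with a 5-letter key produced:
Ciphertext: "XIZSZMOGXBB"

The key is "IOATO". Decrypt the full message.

Step 1: Key 'IOATO' has length 5. Extended key: IOATOIOATOI
Step 2: Decrypt each position:
  X(23) - I(8) = 15 = P
  I(8) - O(14) = 20 = U
  Z(25) - A(0) = 25 = Z
  S(18) - T(19) = 25 = Z
  Z(25) - O(14) = 11 = L
  M(12) - I(8) = 4 = E
  O(14) - O(14) = 0 = A
  G(6) - A(0) = 6 = G
  X(23) - T(19) = 4 = E
  B(1) - O(14) = 13 = N
  B(1) - I(8) = 19 = T
Plaintext: PUZZLEAGENT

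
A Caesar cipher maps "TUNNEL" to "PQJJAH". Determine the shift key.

Step 1: Compare first letters: T (position 19) -> P (position 15).
Step 2: Shift = (15 - 19) mod 26 = 22.
The shift value is 22.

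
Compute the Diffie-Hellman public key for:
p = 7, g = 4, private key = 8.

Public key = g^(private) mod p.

Step 1: A = g^a mod p = 4^8 mod 7.
  4^1 mod 7 = 4
  4^2 mod 7 = (4 * 4) mod 7 = 2
  4^3 mod 7 = (2 * 4) mod 7 = 1
  4^4 mod 7 = (1 * 4) mod 7 = 4
  4^5 mod 7 = (4 * 4) mod 7 = 2
  4^6 mod 7 = (2 * 4) mod 7 = 1
  4^7 mod 7 = (1 * 4) mod 7 = 4
  4^8 mod 7 = (4 * 4) mod 7 = 2
Result: A = 2.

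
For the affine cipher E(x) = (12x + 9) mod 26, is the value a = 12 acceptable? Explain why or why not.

Step 1: Compute gcd(12, 26).
Step 2: gcd(12, 26) = 2.
Since gcd = 2 != 1, 12 shares a common factor with 26, so it cannot be used.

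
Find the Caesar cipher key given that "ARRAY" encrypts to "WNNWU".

Step 1: Compare first letters: A (position 0) -> W (position 22).
Step 2: Shift = (22 - 0) mod 26 = 22.
The shift value is 22.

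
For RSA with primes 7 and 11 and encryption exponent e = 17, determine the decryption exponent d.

Step 1: n = 7 * 11 = 77.
Step 2: phi(n) = 6 * 10 = 60.
Step 3: Find d such that 17 * d = 1 (mod 60).
Step 4: d = 17^(-1) mod 60 = 53.
Verification: 17 * 53 = 901 = 15 * 60 + 1.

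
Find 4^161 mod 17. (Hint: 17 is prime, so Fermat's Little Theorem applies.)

Step 1: Since 17 is prime, by Fermat's Little Theorem: 4^16 = 1 (mod 17).
Step 2: Reduce exponent: 161 mod 16 = 1.
Step 3: So 4^161 = 4^1 (mod 17).
Step 4: 4^1 mod 17 = 4.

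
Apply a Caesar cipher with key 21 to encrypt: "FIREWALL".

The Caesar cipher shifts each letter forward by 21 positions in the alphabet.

Step 1: For each letter, shift forward by 21 positions (mod 26).
  F (position 5) -> position (5+21) mod 26 = 0 -> A
  I (position 8) -> position (8+21) mod 26 = 3 -> D
  R (position 17) -> position (17+21) mod 26 = 12 -> M
  E (position 4) -> position (4+21) mod 26 = 25 -> Z
  W (position 22) -> position (22+21) mod 26 = 17 -> R
  A (position 0) -> position (0+21) mod 26 = 21 -> V
  L (position 11) -> position (11+21) mod 26 = 6 -> G
  L (position 11) -> position (11+21) mod 26 = 6 -> G
Result: ADMZRVGG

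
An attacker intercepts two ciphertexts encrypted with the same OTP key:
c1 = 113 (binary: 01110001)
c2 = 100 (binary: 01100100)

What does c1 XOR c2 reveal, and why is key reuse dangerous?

Step 1: c1 XOR c2 = (m1 XOR k) XOR (m2 XOR k).
Step 2: By XOR associativity/commutativity: = m1 XOR m2 XOR k XOR k = m1 XOR m2.
Step 3: 01110001 XOR 01100100 = 00010101 = 21.
Step 4: The key cancels out! An attacker learns m1 XOR m2 = 21, revealing the relationship between plaintexts.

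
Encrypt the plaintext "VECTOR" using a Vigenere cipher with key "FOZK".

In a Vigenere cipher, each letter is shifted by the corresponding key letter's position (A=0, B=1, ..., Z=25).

Step 1: Repeat key to match plaintext length:
  Plaintext: VECTOR
  Key:       FOZKFO
Step 2: Encrypt each letter:
  V(21) + F(5) = (21+5) mod 26 = 0 = A
  E(4) + O(14) = (4+14) mod 26 = 18 = S
  C(2) + Z(25) = (2+25) mod 26 = 1 = B
  T(19) + K(10) = (19+10) mod 26 = 3 = D
  O(14) + F(5) = (14+5) mod 26 = 19 = T
  R(17) + O(14) = (17+14) mod 26 = 5 = F
Ciphertext: ASBDTF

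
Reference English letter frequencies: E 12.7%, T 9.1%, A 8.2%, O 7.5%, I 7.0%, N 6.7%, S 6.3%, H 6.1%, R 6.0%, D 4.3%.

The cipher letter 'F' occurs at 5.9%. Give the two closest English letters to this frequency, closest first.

Step 1: Observed frequency of 'F' is 5.9%.
Step 2: Compute distances to each reference frequency and sort:
  R (6.0%): difference = 0.1% <-- BEST
  H (6.1%): difference = 0.2% <-- RUNNER-UP
  S (6.3%): difference = 0.4%
  N (6.7%): difference = 0.8%
  I (7.0%): difference = 1.1%
Step 3: Most likely is 'R' (6.0%, diff 0.1%); second most likely is 'H' (6.1%, diff 0.2%).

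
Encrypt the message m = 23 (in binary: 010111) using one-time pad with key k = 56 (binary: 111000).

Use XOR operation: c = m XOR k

Step 1: Write out the XOR operation bit by bit:
  Message: 010111
  Key:     111000
  XOR:     101111
Step 2: Convert to decimal: 101111 = 47.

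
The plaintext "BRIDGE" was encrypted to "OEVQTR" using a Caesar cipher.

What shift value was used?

Step 1: Compare first letters: B (position 1) -> O (position 14).
Step 2: Shift = (14 - 1) mod 26 = 13.
The shift value is 13.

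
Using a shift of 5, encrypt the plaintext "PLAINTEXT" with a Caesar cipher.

Step 1: For each letter, shift forward by 5 positions (mod 26).
  P (position 15) -> position (15+5) mod 26 = 20 -> U
  L (position 11) -> position (11+5) mod 26 = 16 -> Q
  A (position 0) -> position (0+5) mod 26 = 5 -> F
  I (position 8) -> position (8+5) mod 26 = 13 -> N
  N (position 13) -> position (13+5) mod 26 = 18 -> S
  T (position 19) -> position (19+5) mod 26 = 24 -> Y
  E (position 4) -> position (4+5) mod 26 = 9 -> J
  X (position 23) -> position (23+5) mod 26 = 2 -> C
  T (position 19) -> position (19+5) mod 26 = 24 -> Y
Result: UQFNSYJCY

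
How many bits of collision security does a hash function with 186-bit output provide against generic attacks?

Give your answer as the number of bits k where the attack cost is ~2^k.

Step 1: The hash has a 186-bit output.
Step 2: Collision resistance means it should be infeasible to find any x != y with h(x) = h(y).
By the birthday bound, a generic collision search succeeds after about sqrt(2^186) = 2^(186/2) = 2^93 evaluations.
Step 3: Security level = 93 bits.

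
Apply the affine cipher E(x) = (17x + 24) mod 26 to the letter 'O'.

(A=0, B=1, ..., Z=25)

Step 1: Convert 'O' to number: x = 14.
Step 2: E(14) = (17 * 14 + 24) mod 26 = 262 mod 26 = 2.
Step 3: Convert 2 back to letter: C.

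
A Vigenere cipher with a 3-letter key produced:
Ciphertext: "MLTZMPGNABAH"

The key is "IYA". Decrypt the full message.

Step 1: Key 'IYA' has length 3. Extended key: IYAIYAIYAIYA
Step 2: Decrypt each position:
  M(12) - I(8) = 4 = E
  L(11) - Y(24) = 13 = N
  T(19) - A(0) = 19 = T
  Z(25) - I(8) = 17 = R
  M(12) - Y(24) = 14 = O
  P(15) - A(0) = 15 = P
  G(6) - I(8) = 24 = Y
  N(13) - Y(24) = 15 = P
  A(0) - A(0) = 0 = A
  B(1) - I(8) = 19 = T
  A(0) - Y(24) = 2 = C
  H(7) - A(0) = 7 = H
Plaintext: ENTROPYPATCH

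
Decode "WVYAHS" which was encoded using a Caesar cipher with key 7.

Step 1: Reverse the shift by subtracting 7 from each letter position.
  W (position 22) -> position (22-7) mod 26 = 15 -> P
  V (position 21) -> position (21-7) mod 26 = 14 -> O
  Y (position 24) -> position (24-7) mod 26 = 17 -> R
  A (position 0) -> position (0-7) mod 26 = 19 -> T
  H (position 7) -> position (7-7) mod 26 = 0 -> A
  S (position 18) -> position (18-7) mod 26 = 11 -> L
Decrypted message: PORTAL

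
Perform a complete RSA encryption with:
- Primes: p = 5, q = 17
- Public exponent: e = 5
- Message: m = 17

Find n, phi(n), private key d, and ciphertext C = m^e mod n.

Step 1: n = 5 * 17 = 85.
Step 2: phi(n) = (5-1)(17-1) = 4 * 16 = 64.
Step 3: Find d = 5^(-1) mod 64 = 13.
  Verify: 5 * 13 = 65 = 1 (mod 64).
Step 4: C = 17^5 mod 85 = 17.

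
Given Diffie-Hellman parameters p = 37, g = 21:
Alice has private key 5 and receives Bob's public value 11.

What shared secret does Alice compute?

Step 1: s = B^a mod p = 11^5 mod 37.
  11^1 mod 37 = 11
  11^2 mod 37 = (11 * 11) mod 37 = 10
  11^3 mod 37 = (10 * 11) mod 37 = 36
  11^4 mod 37 = (36 * 11) mod 37 = 26
  11^5 mod 37 = (26 * 11) mod 37 = 27
Result: shared secret = 27.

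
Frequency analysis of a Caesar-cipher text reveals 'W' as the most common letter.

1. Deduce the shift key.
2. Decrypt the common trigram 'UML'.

Step 1: In English, 'E' is the most frequent letter (12.7%).
Step 2: The most frequent ciphertext letter is 'W' (position 22).
Step 3: Shift = (22 - 4) mod 26 = 18.
Step 4: Decrypt 'UML' by shifting back 18:
  U -> C
  M -> U
  L -> T
Step 5: 'UML' decrypts to 'CUT'.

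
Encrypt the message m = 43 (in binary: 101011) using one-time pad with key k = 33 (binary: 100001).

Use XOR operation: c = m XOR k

Step 1: Write out the XOR operation bit by bit:
  Message: 101011
  Key:     100001
  XOR:     001010
Step 2: Convert to decimal: 001010 = 10.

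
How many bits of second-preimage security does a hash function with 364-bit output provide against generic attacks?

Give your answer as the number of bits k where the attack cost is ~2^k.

Step 1: The hash has a 364-bit output.
Step 2: Second-preimage resistance means: given a specific input x, it should be infeasible to find a different y with h(y) = h(x).
With a 364-bit output, a generic search for a second preimage costs about 2^364 evaluations (each trial matches the fixed target with probability 2^-364).
Step 3: Security level = 364 bits.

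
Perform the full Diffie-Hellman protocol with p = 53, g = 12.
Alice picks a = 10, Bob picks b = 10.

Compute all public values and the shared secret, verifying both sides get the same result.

Step 1: A = g^a mod p = 12^10 mod 53 = 9.
Step 2: B = g^b mod p = 12^10 mod 53 = 9.
Step 3: Alice computes s = B^a mod p = 9^10 mod 53 = 49.
Step 4: Bob computes s = A^b mod p = 9^10 mod 53 = 49.
Both sides agree: shared secret = 49.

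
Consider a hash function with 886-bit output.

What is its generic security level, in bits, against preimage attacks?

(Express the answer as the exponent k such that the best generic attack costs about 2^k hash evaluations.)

Step 1: The hash has a 886-bit output.
Step 2: Preimage resistance means: given a digest h(x), it should be infeasible to find any input that hashes to it.
With a 886-bit output there are 2^886 possible digests, so a generic brute-force preimage search costs about 2^886 evaluations.
Step 3: Security level = 886 bits.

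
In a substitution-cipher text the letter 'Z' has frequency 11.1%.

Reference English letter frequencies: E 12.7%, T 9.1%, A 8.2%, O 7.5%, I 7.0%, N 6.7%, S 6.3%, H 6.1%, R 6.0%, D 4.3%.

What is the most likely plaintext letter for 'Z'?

Step 1: The observed frequency is 11.1%.
Step 2: Compare with English frequencies:
  E: 12.7% (difference: 1.6%) <-- closest
  T: 9.1% (difference: 2.0%)
  A: 8.2% (difference: 2.9%)
  O: 7.5% (difference: 3.6%)
  I: 7.0% (difference: 4.1%)
  N: 6.7% (difference: 4.4%)
  S: 6.3% (difference: 4.8%)
  H: 6.1% (difference: 5.0%)
  R: 6.0% (difference: 5.1%)
  D: 4.3% (difference: 6.8%)
Step 3: 'Z' most likely represents 'E' (frequency 12.7%).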